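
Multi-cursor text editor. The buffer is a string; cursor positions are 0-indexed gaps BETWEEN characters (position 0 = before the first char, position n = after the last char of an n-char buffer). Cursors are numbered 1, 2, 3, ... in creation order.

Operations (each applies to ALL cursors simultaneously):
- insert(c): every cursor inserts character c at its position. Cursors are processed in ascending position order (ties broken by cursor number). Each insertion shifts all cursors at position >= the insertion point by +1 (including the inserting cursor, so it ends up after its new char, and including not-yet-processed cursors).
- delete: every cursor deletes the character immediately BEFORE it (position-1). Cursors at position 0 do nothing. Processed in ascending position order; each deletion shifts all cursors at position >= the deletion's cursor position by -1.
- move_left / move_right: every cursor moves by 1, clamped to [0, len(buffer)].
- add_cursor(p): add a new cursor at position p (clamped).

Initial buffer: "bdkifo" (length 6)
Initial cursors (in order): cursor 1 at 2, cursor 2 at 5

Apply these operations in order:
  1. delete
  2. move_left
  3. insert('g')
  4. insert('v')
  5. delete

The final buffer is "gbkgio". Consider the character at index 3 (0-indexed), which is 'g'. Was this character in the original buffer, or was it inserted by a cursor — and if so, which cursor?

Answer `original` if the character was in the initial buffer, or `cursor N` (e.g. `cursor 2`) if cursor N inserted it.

After op 1 (delete): buffer="bkio" (len 4), cursors c1@1 c2@3, authorship ....
After op 2 (move_left): buffer="bkio" (len 4), cursors c1@0 c2@2, authorship ....
After op 3 (insert('g')): buffer="gbkgio" (len 6), cursors c1@1 c2@4, authorship 1..2..
After op 4 (insert('v')): buffer="gvbkgvio" (len 8), cursors c1@2 c2@6, authorship 11..22..
After op 5 (delete): buffer="gbkgio" (len 6), cursors c1@1 c2@4, authorship 1..2..
Authorship (.=original, N=cursor N): 1 . . 2 . .
Index 3: author = 2

Answer: cursor 2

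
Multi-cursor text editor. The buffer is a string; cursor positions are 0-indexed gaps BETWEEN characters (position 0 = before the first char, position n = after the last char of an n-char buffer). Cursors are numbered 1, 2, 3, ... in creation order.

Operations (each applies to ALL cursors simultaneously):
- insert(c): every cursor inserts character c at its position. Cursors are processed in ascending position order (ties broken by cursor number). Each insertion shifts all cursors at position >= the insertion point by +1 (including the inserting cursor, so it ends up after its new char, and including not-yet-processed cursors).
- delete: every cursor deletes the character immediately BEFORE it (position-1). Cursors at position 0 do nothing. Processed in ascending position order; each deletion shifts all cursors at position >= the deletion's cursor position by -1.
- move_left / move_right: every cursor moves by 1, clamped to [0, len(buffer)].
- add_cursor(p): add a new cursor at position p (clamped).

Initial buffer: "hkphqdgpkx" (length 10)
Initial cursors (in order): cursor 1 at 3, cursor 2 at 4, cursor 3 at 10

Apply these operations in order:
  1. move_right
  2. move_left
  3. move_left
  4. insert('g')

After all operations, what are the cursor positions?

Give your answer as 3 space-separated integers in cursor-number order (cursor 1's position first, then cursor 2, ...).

Answer: 3 5 11

Derivation:
After op 1 (move_right): buffer="hkphqdgpkx" (len 10), cursors c1@4 c2@5 c3@10, authorship ..........
After op 2 (move_left): buffer="hkphqdgpkx" (len 10), cursors c1@3 c2@4 c3@9, authorship ..........
After op 3 (move_left): buffer="hkphqdgpkx" (len 10), cursors c1@2 c2@3 c3@8, authorship ..........
After op 4 (insert('g')): buffer="hkgpghqdgpgkx" (len 13), cursors c1@3 c2@5 c3@11, authorship ..1.2.....3..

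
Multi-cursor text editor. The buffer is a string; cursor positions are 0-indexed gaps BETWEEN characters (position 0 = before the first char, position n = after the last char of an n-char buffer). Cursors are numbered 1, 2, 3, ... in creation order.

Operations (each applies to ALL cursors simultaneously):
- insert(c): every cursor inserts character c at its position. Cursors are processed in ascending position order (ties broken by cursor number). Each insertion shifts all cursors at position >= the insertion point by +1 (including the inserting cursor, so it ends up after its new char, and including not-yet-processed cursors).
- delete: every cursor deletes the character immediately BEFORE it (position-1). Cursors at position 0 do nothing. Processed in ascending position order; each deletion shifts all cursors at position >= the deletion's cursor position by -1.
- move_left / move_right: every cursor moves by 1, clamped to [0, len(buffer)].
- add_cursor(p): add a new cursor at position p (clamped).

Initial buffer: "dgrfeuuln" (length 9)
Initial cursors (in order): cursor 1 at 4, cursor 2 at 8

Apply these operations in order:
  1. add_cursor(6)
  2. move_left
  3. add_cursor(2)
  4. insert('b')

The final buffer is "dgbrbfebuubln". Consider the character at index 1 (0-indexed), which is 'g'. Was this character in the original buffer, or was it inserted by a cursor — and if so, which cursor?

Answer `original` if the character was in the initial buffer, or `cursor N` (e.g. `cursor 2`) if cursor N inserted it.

Answer: original

Derivation:
After op 1 (add_cursor(6)): buffer="dgrfeuuln" (len 9), cursors c1@4 c3@6 c2@8, authorship .........
After op 2 (move_left): buffer="dgrfeuuln" (len 9), cursors c1@3 c3@5 c2@7, authorship .........
After op 3 (add_cursor(2)): buffer="dgrfeuuln" (len 9), cursors c4@2 c1@3 c3@5 c2@7, authorship .........
After op 4 (insert('b')): buffer="dgbrbfebuubln" (len 13), cursors c4@3 c1@5 c3@8 c2@11, authorship ..4.1..3..2..
Authorship (.=original, N=cursor N): . . 4 . 1 . . 3 . . 2 . .
Index 1: author = original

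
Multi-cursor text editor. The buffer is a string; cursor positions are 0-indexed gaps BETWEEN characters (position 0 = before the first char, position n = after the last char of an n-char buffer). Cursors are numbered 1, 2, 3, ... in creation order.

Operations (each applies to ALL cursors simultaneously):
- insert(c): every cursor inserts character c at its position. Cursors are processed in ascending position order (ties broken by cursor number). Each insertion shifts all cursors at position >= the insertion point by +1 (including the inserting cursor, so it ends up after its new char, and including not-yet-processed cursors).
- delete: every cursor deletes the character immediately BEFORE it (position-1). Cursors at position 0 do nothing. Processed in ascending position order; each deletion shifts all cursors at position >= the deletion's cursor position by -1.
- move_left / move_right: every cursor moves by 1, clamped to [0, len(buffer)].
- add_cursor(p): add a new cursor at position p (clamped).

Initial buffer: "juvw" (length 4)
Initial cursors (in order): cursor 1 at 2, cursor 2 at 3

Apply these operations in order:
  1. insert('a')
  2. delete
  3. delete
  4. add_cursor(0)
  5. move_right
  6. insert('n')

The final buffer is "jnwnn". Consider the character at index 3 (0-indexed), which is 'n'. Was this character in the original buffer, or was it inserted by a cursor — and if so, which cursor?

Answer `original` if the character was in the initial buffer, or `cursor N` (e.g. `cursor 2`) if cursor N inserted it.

Answer: cursor 1

Derivation:
After op 1 (insert('a')): buffer="juavaw" (len 6), cursors c1@3 c2@5, authorship ..1.2.
After op 2 (delete): buffer="juvw" (len 4), cursors c1@2 c2@3, authorship ....
After op 3 (delete): buffer="jw" (len 2), cursors c1@1 c2@1, authorship ..
After op 4 (add_cursor(0)): buffer="jw" (len 2), cursors c3@0 c1@1 c2@1, authorship ..
After op 5 (move_right): buffer="jw" (len 2), cursors c3@1 c1@2 c2@2, authorship ..
After op 6 (insert('n')): buffer="jnwnn" (len 5), cursors c3@2 c1@5 c2@5, authorship .3.12
Authorship (.=original, N=cursor N): . 3 . 1 2
Index 3: author = 1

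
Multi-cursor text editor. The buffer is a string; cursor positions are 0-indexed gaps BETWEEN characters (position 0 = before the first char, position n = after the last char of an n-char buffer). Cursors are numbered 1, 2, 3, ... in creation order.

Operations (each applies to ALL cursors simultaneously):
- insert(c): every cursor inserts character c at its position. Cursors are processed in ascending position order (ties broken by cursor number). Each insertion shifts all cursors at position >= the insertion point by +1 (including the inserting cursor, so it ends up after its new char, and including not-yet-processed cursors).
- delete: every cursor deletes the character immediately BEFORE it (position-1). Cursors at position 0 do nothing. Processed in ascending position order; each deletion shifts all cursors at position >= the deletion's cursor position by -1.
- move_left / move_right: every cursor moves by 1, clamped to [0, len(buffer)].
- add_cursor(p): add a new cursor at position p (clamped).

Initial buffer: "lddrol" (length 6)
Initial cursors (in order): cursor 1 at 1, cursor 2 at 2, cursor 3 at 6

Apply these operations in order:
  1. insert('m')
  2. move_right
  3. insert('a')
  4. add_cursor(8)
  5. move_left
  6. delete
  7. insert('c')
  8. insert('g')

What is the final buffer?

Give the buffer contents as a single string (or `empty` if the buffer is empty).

Answer: lmcgamccggrolcga

Derivation:
After op 1 (insert('m')): buffer="lmdmdrolm" (len 9), cursors c1@2 c2@4 c3@9, authorship .1.2....3
After op 2 (move_right): buffer="lmdmdrolm" (len 9), cursors c1@3 c2@5 c3@9, authorship .1.2....3
After op 3 (insert('a')): buffer="lmdamdarolma" (len 12), cursors c1@4 c2@7 c3@12, authorship .1.12.2...33
After op 4 (add_cursor(8)): buffer="lmdamdarolma" (len 12), cursors c1@4 c2@7 c4@8 c3@12, authorship .1.12.2...33
After op 5 (move_left): buffer="lmdamdarolma" (len 12), cursors c1@3 c2@6 c4@7 c3@11, authorship .1.12.2...33
After op 6 (delete): buffer="lmamrola" (len 8), cursors c1@2 c2@4 c4@4 c3@7, authorship .112...3
After op 7 (insert('c')): buffer="lmcamccrolca" (len 12), cursors c1@3 c2@7 c4@7 c3@11, authorship .111224...33
After op 8 (insert('g')): buffer="lmcgamccggrolcga" (len 16), cursors c1@4 c2@10 c4@10 c3@15, authorship .111122424...333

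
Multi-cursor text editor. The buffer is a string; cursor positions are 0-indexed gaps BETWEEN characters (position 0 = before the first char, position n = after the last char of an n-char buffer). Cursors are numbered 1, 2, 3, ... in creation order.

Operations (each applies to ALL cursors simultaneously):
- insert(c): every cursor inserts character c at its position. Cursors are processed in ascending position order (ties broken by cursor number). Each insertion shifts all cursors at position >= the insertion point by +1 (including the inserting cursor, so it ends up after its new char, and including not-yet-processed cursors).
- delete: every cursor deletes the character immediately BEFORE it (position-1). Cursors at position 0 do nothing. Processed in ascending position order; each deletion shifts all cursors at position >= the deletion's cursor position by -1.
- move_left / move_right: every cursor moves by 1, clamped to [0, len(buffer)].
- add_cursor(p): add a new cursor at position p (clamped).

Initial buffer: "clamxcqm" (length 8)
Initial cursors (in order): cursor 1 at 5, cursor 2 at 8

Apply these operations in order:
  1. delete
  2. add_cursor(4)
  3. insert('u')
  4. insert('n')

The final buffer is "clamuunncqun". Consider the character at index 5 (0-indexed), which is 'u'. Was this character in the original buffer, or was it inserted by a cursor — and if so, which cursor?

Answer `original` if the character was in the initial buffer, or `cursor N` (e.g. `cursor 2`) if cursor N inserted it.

After op 1 (delete): buffer="clamcq" (len 6), cursors c1@4 c2@6, authorship ......
After op 2 (add_cursor(4)): buffer="clamcq" (len 6), cursors c1@4 c3@4 c2@6, authorship ......
After op 3 (insert('u')): buffer="clamuucqu" (len 9), cursors c1@6 c3@6 c2@9, authorship ....13..2
After op 4 (insert('n')): buffer="clamuunncqun" (len 12), cursors c1@8 c3@8 c2@12, authorship ....1313..22
Authorship (.=original, N=cursor N): . . . . 1 3 1 3 . . 2 2
Index 5: author = 3

Answer: cursor 3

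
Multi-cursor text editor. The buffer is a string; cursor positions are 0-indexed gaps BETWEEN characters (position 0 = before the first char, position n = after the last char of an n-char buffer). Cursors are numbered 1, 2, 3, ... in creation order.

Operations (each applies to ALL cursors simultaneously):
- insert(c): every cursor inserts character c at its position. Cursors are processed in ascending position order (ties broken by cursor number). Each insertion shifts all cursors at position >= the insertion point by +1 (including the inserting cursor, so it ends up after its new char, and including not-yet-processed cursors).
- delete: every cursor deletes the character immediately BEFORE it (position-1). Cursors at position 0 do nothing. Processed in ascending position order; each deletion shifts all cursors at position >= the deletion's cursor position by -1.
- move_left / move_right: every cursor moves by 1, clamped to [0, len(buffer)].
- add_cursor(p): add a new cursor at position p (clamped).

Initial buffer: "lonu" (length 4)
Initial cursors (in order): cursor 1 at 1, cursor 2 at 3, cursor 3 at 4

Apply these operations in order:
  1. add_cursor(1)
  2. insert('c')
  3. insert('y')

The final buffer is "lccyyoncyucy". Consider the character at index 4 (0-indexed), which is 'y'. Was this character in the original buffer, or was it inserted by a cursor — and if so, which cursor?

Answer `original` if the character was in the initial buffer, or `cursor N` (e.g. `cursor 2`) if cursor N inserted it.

After op 1 (add_cursor(1)): buffer="lonu" (len 4), cursors c1@1 c4@1 c2@3 c3@4, authorship ....
After op 2 (insert('c')): buffer="lcconcuc" (len 8), cursors c1@3 c4@3 c2@6 c3@8, authorship .14..2.3
After op 3 (insert('y')): buffer="lccyyoncyucy" (len 12), cursors c1@5 c4@5 c2@9 c3@12, authorship .1414..22.33
Authorship (.=original, N=cursor N): . 1 4 1 4 . . 2 2 . 3 3
Index 4: author = 4

Answer: cursor 4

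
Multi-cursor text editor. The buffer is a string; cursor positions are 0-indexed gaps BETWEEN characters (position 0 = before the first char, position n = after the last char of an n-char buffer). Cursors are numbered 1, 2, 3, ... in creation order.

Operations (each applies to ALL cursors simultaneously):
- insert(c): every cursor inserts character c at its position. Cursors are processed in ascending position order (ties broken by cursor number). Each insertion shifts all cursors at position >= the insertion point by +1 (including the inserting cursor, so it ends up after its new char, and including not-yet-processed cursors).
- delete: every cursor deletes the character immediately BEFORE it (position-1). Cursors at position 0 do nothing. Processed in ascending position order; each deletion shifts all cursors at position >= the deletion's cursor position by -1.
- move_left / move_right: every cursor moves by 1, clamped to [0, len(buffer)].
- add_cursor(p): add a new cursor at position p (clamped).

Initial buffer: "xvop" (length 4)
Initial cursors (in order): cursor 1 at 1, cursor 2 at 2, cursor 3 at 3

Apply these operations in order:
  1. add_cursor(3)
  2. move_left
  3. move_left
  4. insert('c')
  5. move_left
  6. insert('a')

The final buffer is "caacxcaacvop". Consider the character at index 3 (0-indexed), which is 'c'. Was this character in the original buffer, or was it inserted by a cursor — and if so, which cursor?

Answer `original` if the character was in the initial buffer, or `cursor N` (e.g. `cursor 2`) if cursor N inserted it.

After op 1 (add_cursor(3)): buffer="xvop" (len 4), cursors c1@1 c2@2 c3@3 c4@3, authorship ....
After op 2 (move_left): buffer="xvop" (len 4), cursors c1@0 c2@1 c3@2 c4@2, authorship ....
After op 3 (move_left): buffer="xvop" (len 4), cursors c1@0 c2@0 c3@1 c4@1, authorship ....
After op 4 (insert('c')): buffer="ccxccvop" (len 8), cursors c1@2 c2@2 c3@5 c4@5, authorship 12.34...
After op 5 (move_left): buffer="ccxccvop" (len 8), cursors c1@1 c2@1 c3@4 c4@4, authorship 12.34...
After op 6 (insert('a')): buffer="caacxcaacvop" (len 12), cursors c1@3 c2@3 c3@8 c4@8, authorship 1122.3344...
Authorship (.=original, N=cursor N): 1 1 2 2 . 3 3 4 4 . . .
Index 3: author = 2

Answer: cursor 2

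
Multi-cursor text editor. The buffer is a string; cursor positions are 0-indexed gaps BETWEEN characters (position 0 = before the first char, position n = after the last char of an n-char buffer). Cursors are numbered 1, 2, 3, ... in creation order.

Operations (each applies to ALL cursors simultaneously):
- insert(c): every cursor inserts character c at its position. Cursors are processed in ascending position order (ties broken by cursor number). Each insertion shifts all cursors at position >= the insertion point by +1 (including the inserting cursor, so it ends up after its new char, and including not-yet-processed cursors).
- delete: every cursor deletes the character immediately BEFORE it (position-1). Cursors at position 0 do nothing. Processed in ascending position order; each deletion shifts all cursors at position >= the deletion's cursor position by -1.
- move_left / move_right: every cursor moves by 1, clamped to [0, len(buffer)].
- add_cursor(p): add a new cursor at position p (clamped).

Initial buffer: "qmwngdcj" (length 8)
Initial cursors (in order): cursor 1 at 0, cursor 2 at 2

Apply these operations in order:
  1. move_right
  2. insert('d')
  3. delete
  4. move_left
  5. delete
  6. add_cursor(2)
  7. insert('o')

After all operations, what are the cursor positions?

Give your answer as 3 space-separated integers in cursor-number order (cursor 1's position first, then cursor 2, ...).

Answer: 1 3 5

Derivation:
After op 1 (move_right): buffer="qmwngdcj" (len 8), cursors c1@1 c2@3, authorship ........
After op 2 (insert('d')): buffer="qdmwdngdcj" (len 10), cursors c1@2 c2@5, authorship .1..2.....
After op 3 (delete): buffer="qmwngdcj" (len 8), cursors c1@1 c2@3, authorship ........
After op 4 (move_left): buffer="qmwngdcj" (len 8), cursors c1@0 c2@2, authorship ........
After op 5 (delete): buffer="qwngdcj" (len 7), cursors c1@0 c2@1, authorship .......
After op 6 (add_cursor(2)): buffer="qwngdcj" (len 7), cursors c1@0 c2@1 c3@2, authorship .......
After op 7 (insert('o')): buffer="oqowongdcj" (len 10), cursors c1@1 c2@3 c3@5, authorship 1.2.3.....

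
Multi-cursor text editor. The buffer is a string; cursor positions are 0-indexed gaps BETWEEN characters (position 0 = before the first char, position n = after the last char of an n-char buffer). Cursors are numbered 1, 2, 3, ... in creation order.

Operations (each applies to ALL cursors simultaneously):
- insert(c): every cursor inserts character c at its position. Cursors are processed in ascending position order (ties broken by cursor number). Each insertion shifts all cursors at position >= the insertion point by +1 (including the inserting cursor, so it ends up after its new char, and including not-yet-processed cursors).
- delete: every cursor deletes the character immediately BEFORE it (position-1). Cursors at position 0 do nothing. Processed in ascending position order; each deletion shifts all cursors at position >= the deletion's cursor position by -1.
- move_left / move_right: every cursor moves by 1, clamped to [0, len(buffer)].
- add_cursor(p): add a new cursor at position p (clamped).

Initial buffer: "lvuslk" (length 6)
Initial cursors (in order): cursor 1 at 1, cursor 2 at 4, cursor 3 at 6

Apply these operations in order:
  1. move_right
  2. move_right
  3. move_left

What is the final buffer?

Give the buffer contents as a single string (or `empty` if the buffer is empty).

Answer: lvuslk

Derivation:
After op 1 (move_right): buffer="lvuslk" (len 6), cursors c1@2 c2@5 c3@6, authorship ......
After op 2 (move_right): buffer="lvuslk" (len 6), cursors c1@3 c2@6 c3@6, authorship ......
After op 3 (move_left): buffer="lvuslk" (len 6), cursors c1@2 c2@5 c3@5, authorship ......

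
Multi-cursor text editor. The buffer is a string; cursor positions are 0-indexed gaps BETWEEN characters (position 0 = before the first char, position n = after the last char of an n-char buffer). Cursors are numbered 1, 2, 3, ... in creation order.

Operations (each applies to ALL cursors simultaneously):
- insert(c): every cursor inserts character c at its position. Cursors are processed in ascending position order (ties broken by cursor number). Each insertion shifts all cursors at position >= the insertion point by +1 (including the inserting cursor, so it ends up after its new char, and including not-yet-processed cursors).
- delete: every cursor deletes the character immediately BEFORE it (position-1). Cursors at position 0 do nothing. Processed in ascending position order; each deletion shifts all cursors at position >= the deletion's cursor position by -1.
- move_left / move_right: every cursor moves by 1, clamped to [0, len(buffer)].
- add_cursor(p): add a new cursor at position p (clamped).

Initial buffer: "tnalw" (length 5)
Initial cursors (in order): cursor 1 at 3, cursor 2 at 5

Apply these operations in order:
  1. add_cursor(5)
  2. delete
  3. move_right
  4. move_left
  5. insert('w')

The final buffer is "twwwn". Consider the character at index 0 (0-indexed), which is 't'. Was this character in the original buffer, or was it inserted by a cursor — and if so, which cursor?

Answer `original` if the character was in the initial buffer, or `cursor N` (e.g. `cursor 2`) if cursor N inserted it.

Answer: original

Derivation:
After op 1 (add_cursor(5)): buffer="tnalw" (len 5), cursors c1@3 c2@5 c3@5, authorship .....
After op 2 (delete): buffer="tn" (len 2), cursors c1@2 c2@2 c3@2, authorship ..
After op 3 (move_right): buffer="tn" (len 2), cursors c1@2 c2@2 c3@2, authorship ..
After op 4 (move_left): buffer="tn" (len 2), cursors c1@1 c2@1 c3@1, authorship ..
After op 5 (insert('w')): buffer="twwwn" (len 5), cursors c1@4 c2@4 c3@4, authorship .123.
Authorship (.=original, N=cursor N): . 1 2 3 .
Index 0: author = original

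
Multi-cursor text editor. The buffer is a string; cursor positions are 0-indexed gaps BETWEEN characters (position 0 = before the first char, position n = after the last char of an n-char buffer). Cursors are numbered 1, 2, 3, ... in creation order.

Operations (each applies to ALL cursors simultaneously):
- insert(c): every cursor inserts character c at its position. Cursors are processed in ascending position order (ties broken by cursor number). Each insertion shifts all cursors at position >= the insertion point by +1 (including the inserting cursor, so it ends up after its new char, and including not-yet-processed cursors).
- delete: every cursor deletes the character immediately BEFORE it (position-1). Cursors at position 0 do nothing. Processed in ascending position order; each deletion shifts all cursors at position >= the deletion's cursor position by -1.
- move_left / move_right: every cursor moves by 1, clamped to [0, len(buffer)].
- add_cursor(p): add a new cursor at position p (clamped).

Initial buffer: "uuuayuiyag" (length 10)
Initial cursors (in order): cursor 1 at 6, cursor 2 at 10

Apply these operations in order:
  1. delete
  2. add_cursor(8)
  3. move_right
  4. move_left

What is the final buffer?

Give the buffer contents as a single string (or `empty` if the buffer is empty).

Answer: uuuayiya

Derivation:
After op 1 (delete): buffer="uuuayiya" (len 8), cursors c1@5 c2@8, authorship ........
After op 2 (add_cursor(8)): buffer="uuuayiya" (len 8), cursors c1@5 c2@8 c3@8, authorship ........
After op 3 (move_right): buffer="uuuayiya" (len 8), cursors c1@6 c2@8 c3@8, authorship ........
After op 4 (move_left): buffer="uuuayiya" (len 8), cursors c1@5 c2@7 c3@7, authorship ........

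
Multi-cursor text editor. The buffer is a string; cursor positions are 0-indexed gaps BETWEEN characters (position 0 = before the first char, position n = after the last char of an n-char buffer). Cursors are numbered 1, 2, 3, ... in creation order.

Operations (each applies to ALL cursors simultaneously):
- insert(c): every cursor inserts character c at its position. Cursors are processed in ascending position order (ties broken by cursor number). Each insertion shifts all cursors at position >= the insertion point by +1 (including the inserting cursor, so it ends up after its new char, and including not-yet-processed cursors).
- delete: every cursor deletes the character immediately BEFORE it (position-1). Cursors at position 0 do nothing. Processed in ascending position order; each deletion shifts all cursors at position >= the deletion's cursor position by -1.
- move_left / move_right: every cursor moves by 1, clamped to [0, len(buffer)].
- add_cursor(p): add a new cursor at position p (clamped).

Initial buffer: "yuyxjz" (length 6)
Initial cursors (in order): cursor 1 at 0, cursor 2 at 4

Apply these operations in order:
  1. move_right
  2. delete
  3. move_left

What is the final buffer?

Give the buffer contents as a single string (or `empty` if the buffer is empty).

After op 1 (move_right): buffer="yuyxjz" (len 6), cursors c1@1 c2@5, authorship ......
After op 2 (delete): buffer="uyxz" (len 4), cursors c1@0 c2@3, authorship ....
After op 3 (move_left): buffer="uyxz" (len 4), cursors c1@0 c2@2, authorship ....

Answer: uyxz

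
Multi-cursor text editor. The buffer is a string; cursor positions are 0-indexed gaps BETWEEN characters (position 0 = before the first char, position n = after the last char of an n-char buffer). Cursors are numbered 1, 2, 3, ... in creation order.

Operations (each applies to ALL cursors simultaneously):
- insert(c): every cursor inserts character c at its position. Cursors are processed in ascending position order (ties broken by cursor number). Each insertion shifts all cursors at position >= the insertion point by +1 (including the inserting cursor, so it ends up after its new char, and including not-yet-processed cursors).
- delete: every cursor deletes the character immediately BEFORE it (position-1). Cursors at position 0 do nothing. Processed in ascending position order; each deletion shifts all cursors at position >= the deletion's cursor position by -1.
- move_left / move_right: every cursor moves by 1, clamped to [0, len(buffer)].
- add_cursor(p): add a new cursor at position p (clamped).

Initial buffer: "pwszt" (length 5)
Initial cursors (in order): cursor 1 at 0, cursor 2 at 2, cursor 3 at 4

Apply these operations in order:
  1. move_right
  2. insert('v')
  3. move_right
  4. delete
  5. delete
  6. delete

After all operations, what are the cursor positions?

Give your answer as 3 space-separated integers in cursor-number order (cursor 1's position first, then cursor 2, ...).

Answer: 0 0 0

Derivation:
After op 1 (move_right): buffer="pwszt" (len 5), cursors c1@1 c2@3 c3@5, authorship .....
After op 2 (insert('v')): buffer="pvwsvztv" (len 8), cursors c1@2 c2@5 c3@8, authorship .1..2..3
After op 3 (move_right): buffer="pvwsvztv" (len 8), cursors c1@3 c2@6 c3@8, authorship .1..2..3
After op 4 (delete): buffer="pvsvt" (len 5), cursors c1@2 c2@4 c3@5, authorship .1.2.
After op 5 (delete): buffer="ps" (len 2), cursors c1@1 c2@2 c3@2, authorship ..
After op 6 (delete): buffer="" (len 0), cursors c1@0 c2@0 c3@0, authorship 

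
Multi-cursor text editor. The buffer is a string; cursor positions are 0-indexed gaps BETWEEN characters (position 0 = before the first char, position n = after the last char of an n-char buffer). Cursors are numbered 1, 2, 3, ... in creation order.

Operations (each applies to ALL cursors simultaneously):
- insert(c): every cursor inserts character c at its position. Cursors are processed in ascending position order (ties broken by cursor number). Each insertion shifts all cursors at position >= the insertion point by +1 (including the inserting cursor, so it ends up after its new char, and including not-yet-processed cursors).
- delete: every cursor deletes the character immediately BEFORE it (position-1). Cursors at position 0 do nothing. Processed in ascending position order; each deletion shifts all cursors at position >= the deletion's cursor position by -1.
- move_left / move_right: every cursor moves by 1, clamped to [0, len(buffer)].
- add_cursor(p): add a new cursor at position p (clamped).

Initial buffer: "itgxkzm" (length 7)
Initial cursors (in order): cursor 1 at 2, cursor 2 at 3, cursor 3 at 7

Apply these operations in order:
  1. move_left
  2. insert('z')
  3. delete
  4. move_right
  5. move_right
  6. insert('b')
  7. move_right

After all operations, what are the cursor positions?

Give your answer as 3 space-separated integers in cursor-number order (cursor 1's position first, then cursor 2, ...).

After op 1 (move_left): buffer="itgxkzm" (len 7), cursors c1@1 c2@2 c3@6, authorship .......
After op 2 (insert('z')): buffer="iztzgxkzzm" (len 10), cursors c1@2 c2@4 c3@9, authorship .1.2....3.
After op 3 (delete): buffer="itgxkzm" (len 7), cursors c1@1 c2@2 c3@6, authorship .......
After op 4 (move_right): buffer="itgxkzm" (len 7), cursors c1@2 c2@3 c3@7, authorship .......
After op 5 (move_right): buffer="itgxkzm" (len 7), cursors c1@3 c2@4 c3@7, authorship .......
After op 6 (insert('b')): buffer="itgbxbkzmb" (len 10), cursors c1@4 c2@6 c3@10, authorship ...1.2...3
After op 7 (move_right): buffer="itgbxbkzmb" (len 10), cursors c1@5 c2@7 c3@10, authorship ...1.2...3

Answer: 5 7 10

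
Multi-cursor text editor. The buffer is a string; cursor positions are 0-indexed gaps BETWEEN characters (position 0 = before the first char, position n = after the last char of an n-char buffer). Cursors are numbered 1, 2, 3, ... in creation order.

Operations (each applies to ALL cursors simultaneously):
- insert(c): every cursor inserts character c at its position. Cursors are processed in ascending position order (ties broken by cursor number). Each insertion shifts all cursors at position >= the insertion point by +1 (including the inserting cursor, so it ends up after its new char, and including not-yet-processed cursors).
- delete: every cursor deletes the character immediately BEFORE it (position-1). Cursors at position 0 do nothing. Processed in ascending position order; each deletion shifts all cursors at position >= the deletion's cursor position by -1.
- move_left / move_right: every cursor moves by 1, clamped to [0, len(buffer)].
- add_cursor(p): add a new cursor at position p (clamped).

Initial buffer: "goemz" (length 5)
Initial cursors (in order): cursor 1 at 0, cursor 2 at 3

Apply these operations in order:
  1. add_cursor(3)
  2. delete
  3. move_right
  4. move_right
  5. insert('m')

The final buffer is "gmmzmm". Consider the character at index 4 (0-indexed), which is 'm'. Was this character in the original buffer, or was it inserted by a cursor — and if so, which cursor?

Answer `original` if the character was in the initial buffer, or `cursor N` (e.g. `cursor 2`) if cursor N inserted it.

After op 1 (add_cursor(3)): buffer="goemz" (len 5), cursors c1@0 c2@3 c3@3, authorship .....
After op 2 (delete): buffer="gmz" (len 3), cursors c1@0 c2@1 c3@1, authorship ...
After op 3 (move_right): buffer="gmz" (len 3), cursors c1@1 c2@2 c3@2, authorship ...
After op 4 (move_right): buffer="gmz" (len 3), cursors c1@2 c2@3 c3@3, authorship ...
After op 5 (insert('m')): buffer="gmmzmm" (len 6), cursors c1@3 c2@6 c3@6, authorship ..1.23
Authorship (.=original, N=cursor N): . . 1 . 2 3
Index 4: author = 2

Answer: cursor 2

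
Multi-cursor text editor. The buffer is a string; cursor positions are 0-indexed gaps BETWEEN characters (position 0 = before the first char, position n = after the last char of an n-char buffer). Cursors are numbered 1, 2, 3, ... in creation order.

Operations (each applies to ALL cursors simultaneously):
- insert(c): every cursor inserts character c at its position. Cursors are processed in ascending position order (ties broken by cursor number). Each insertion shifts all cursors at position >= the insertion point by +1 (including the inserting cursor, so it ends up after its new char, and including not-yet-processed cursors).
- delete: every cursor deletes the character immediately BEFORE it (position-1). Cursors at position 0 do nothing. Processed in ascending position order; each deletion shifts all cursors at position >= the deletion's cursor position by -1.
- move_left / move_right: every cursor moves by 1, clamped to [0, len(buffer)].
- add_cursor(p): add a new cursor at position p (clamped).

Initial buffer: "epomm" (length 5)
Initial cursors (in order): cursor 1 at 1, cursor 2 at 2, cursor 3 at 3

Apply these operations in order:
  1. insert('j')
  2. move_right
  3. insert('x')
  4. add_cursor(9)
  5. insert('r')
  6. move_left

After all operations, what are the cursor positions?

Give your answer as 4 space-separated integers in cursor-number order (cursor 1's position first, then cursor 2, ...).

After op 1 (insert('j')): buffer="ejpjojmm" (len 8), cursors c1@2 c2@4 c3@6, authorship .1.2.3..
After op 2 (move_right): buffer="ejpjojmm" (len 8), cursors c1@3 c2@5 c3@7, authorship .1.2.3..
After op 3 (insert('x')): buffer="ejpxjoxjmxm" (len 11), cursors c1@4 c2@7 c3@10, authorship .1.12.23.3.
After op 4 (add_cursor(9)): buffer="ejpxjoxjmxm" (len 11), cursors c1@4 c2@7 c4@9 c3@10, authorship .1.12.23.3.
After op 5 (insert('r')): buffer="ejpxrjoxrjmrxrm" (len 15), cursors c1@5 c2@9 c4@12 c3@14, authorship .1.112.223.433.
After op 6 (move_left): buffer="ejpxrjoxrjmrxrm" (len 15), cursors c1@4 c2@8 c4@11 c3@13, authorship .1.112.223.433.

Answer: 4 8 13 11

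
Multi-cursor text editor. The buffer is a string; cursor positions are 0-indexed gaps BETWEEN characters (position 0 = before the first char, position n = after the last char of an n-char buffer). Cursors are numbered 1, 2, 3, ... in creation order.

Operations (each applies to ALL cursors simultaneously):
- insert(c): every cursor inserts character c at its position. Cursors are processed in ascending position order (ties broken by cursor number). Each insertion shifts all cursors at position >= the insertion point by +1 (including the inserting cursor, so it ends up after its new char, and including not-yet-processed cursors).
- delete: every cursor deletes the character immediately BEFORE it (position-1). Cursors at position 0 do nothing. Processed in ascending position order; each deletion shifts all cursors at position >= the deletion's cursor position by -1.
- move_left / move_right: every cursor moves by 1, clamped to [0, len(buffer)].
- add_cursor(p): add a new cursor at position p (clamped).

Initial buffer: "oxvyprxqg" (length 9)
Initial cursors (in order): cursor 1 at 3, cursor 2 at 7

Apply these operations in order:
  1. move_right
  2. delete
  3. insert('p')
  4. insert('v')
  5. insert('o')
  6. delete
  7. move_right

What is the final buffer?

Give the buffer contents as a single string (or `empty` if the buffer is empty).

Answer: oxvpvprxpvg

Derivation:
After op 1 (move_right): buffer="oxvyprxqg" (len 9), cursors c1@4 c2@8, authorship .........
After op 2 (delete): buffer="oxvprxg" (len 7), cursors c1@3 c2@6, authorship .......
After op 3 (insert('p')): buffer="oxvpprxpg" (len 9), cursors c1@4 c2@8, authorship ...1...2.
After op 4 (insert('v')): buffer="oxvpvprxpvg" (len 11), cursors c1@5 c2@10, authorship ...11...22.
After op 5 (insert('o')): buffer="oxvpvoprxpvog" (len 13), cursors c1@6 c2@12, authorship ...111...222.
After op 6 (delete): buffer="oxvpvprxpvg" (len 11), cursors c1@5 c2@10, authorship ...11...22.
After op 7 (move_right): buffer="oxvpvprxpvg" (len 11), cursors c1@6 c2@11, authorship ...11...22.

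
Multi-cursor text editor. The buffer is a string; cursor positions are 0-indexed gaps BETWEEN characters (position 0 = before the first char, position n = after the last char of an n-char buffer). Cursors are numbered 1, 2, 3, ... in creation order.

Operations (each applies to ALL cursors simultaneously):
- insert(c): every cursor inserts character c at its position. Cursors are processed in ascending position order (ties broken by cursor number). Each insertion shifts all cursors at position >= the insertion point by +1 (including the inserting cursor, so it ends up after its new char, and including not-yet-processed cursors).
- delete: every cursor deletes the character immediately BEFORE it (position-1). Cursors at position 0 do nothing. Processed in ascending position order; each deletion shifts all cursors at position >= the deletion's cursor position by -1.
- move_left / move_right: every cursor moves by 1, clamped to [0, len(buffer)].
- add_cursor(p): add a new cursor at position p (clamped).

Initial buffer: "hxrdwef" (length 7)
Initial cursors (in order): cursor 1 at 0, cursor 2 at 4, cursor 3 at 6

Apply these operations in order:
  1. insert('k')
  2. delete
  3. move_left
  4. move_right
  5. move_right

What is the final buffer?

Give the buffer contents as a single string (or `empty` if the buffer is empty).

After op 1 (insert('k')): buffer="khxrdkwekf" (len 10), cursors c1@1 c2@6 c3@9, authorship 1....2..3.
After op 2 (delete): buffer="hxrdwef" (len 7), cursors c1@0 c2@4 c3@6, authorship .......
After op 3 (move_left): buffer="hxrdwef" (len 7), cursors c1@0 c2@3 c3@5, authorship .......
After op 4 (move_right): buffer="hxrdwef" (len 7), cursors c1@1 c2@4 c3@6, authorship .......
After op 5 (move_right): buffer="hxrdwef" (len 7), cursors c1@2 c2@5 c3@7, authorship .......

Answer: hxrdwef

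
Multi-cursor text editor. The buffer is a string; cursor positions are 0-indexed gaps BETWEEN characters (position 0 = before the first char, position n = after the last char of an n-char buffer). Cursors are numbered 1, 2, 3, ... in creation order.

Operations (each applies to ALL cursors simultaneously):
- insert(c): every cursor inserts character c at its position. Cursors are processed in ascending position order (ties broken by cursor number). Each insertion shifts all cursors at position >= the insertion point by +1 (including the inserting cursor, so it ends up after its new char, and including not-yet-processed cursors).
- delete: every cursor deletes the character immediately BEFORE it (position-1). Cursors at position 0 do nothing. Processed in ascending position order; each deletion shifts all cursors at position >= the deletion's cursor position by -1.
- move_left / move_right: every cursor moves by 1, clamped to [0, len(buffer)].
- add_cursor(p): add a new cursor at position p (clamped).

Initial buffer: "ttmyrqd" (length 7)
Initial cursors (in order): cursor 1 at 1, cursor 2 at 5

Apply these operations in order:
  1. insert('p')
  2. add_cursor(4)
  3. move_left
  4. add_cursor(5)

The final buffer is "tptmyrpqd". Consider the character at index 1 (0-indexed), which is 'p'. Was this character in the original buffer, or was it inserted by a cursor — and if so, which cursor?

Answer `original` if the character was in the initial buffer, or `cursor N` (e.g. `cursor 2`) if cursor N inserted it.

Answer: cursor 1

Derivation:
After op 1 (insert('p')): buffer="tptmyrpqd" (len 9), cursors c1@2 c2@7, authorship .1....2..
After op 2 (add_cursor(4)): buffer="tptmyrpqd" (len 9), cursors c1@2 c3@4 c2@7, authorship .1....2..
After op 3 (move_left): buffer="tptmyrpqd" (len 9), cursors c1@1 c3@3 c2@6, authorship .1....2..
After op 4 (add_cursor(5)): buffer="tptmyrpqd" (len 9), cursors c1@1 c3@3 c4@5 c2@6, authorship .1....2..
Authorship (.=original, N=cursor N): . 1 . . . . 2 . .
Index 1: author = 1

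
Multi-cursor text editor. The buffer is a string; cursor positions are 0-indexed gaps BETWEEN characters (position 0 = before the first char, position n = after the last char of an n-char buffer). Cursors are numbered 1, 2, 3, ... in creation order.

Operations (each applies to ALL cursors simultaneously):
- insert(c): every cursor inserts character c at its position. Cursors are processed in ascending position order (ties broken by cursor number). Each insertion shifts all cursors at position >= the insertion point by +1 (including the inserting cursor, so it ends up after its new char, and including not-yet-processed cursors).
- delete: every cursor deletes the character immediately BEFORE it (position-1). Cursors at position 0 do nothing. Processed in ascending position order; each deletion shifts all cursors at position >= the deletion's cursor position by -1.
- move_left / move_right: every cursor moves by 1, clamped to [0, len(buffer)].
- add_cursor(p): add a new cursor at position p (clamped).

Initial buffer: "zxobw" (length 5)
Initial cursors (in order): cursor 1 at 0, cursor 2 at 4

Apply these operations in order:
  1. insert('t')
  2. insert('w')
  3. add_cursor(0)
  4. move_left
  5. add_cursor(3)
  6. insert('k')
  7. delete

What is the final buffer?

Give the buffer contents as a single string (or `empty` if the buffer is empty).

After op 1 (insert('t')): buffer="tzxobtw" (len 7), cursors c1@1 c2@6, authorship 1....2.
After op 2 (insert('w')): buffer="twzxobtww" (len 9), cursors c1@2 c2@8, authorship 11....22.
After op 3 (add_cursor(0)): buffer="twzxobtww" (len 9), cursors c3@0 c1@2 c2@8, authorship 11....22.
After op 4 (move_left): buffer="twzxobtww" (len 9), cursors c3@0 c1@1 c2@7, authorship 11....22.
After op 5 (add_cursor(3)): buffer="twzxobtww" (len 9), cursors c3@0 c1@1 c4@3 c2@7, authorship 11....22.
After op 6 (insert('k')): buffer="ktkwzkxobtkww" (len 13), cursors c3@1 c1@3 c4@6 c2@11, authorship 3111.4...222.
After op 7 (delete): buffer="twzxobtww" (len 9), cursors c3@0 c1@1 c4@3 c2@7, authorship 11....22.

Answer: twzxobtww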